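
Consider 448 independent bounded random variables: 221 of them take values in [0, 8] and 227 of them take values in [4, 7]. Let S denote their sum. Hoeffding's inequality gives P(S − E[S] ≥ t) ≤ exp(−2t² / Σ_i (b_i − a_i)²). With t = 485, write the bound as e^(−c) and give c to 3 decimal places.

Σ(b_i − a_i)² = 221·8² + 227·3² = 16187.
c = 2t² / 16187 = 2·485² / 16187 = 29.0634.

29.063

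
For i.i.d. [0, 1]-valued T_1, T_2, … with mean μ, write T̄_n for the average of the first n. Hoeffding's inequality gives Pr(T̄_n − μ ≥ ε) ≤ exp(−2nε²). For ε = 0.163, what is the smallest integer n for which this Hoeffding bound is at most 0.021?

Require exp(−2nε²) ≤ 0.021, i.e. 2nε² ≥ ln(1/0.021) = 3.863233.
So n ≥ 3.863233 / (2·0.163²) = 72.702.
The smallest integer n is 73.

73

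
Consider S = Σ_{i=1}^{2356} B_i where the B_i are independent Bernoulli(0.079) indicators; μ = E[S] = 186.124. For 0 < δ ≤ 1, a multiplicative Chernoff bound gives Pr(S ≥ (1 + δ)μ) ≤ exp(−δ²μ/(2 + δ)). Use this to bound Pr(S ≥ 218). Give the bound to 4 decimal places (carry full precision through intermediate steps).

0.0809

Write 218 = (1 + δ)μ, so δ = 218/186.124 − 1 = 0.1712622…
Then the exponent is δ²μ/(2 + δ) = (218 − μ)² / (μ·(2 + δ)) = 2.514276.
Bound = exp(−2.514276) = 0.08092.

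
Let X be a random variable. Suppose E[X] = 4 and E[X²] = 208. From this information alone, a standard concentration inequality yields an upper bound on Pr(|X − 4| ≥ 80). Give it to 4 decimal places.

The first two moments determine the variance, so Chebyshev's inequality is the sharpest standard bound available.
Var(X) = E[X²] − (E[X])² = 208 − 16 = 192.
Chebyshev's inequality: Pr(|X − μ| ≥ t) ≤ Var(X)/t² = 192/6400 = 0.0300.

0.0300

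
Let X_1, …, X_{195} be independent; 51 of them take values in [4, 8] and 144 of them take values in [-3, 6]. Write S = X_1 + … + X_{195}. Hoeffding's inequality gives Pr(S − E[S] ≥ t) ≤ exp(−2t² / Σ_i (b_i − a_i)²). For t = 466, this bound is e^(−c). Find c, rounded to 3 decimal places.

34.801

Σ(b_i − a_i)² = 51·4² + 144·9² = 12480.
c = 2t² / 12480 = 2·466² / 12480 = 34.8006.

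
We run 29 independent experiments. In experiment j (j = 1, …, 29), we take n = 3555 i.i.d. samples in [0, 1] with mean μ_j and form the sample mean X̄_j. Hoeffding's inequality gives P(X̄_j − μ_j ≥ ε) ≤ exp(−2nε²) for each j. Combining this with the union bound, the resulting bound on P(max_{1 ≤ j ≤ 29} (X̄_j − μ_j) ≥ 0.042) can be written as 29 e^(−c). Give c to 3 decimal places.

Union bound over the 29 events: P(max_{1 ≤ j ≤ 29} (X̄_j − μ_j) ≥ 0.042) ≤ 29·exp(−2nε²) = 29 exp(−2·3555·0.042²).
So c = 2·3555·0.042² = 12.5420.

12.542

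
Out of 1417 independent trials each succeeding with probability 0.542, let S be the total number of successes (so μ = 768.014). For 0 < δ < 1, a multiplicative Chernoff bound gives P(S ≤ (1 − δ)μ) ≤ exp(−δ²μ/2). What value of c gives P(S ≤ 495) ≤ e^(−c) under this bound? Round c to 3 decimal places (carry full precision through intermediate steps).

Write 495 = (1 − δ)μ, so δ = 1 − 495/768.014 = 0.3554805…
Then the exponent is δ²μ/2 = (μ − 495)²/(2μ) = 48.525576.

48.526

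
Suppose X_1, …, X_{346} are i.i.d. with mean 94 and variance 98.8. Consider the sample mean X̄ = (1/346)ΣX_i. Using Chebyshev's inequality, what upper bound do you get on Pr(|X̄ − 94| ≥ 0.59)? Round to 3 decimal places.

Var(X̄) = Var(X_i)/n = 98.8/346 = 0.28555.
Chebyshev: Pr(|X̄ − 94| ≥ 0.59) ≤ Var(X̄)/(0.59)² = 98.8/(346·0.59²) = 0.8203.

0.820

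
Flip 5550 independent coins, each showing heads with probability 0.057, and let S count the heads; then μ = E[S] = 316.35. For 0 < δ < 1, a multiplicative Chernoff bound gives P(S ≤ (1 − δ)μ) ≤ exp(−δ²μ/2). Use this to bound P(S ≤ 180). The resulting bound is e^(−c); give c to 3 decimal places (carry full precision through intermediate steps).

29.384

Write 180 = (1 − δ)μ, so δ = 1 − 180/316.35 = 0.43101…
Then the exponent is δ²μ/2 = (μ − 180)²/(2μ) = 29.384104.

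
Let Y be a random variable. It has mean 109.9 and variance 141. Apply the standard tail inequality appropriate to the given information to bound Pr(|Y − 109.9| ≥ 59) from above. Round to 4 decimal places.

0.0405

Mean and variance are known, so Chebyshev's inequality applies.
Chebyshev: Pr(|Y − μ| ≥ t) ≤ Var(Y)/t².
Bound = 141 / 3481 = 0.0405.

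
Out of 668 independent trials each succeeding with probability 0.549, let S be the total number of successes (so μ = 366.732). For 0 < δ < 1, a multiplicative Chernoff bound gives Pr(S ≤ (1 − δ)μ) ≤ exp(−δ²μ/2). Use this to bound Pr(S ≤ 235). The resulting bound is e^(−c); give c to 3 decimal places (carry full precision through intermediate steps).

23.659

Write 235 = (1 − δ)μ, so δ = 1 − 235/366.732 = 0.3592051…
Then the exponent is δ²μ/2 = (μ − 235)²/(2μ) = 23.659402.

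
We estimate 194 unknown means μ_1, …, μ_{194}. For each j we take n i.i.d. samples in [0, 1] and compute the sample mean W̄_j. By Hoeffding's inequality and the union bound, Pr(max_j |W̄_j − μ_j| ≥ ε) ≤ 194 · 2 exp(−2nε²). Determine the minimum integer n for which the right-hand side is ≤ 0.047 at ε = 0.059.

1296

Need 2·194·exp(−2nε²) ≤ 0.047, i.e. exp(−2nε²) ≤ 0.047/388.
So 2nε² ≥ ln(388/0.047) = 9.018613.
Hence n ≥ 9.018613/(2·0.059²) = 1295.405.
The smallest integer n is 1296.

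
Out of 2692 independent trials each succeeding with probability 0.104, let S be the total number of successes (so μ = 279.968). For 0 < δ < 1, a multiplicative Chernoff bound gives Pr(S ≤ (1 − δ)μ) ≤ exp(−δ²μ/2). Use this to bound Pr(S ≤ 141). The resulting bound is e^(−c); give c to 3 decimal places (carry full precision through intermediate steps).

Write 141 = (1 − δ)μ, so δ = 1 − 141/279.968 = 0.496371…
Then the exponent is δ²μ/2 = (μ − 141)²/(2μ) = 34.489844.

34.490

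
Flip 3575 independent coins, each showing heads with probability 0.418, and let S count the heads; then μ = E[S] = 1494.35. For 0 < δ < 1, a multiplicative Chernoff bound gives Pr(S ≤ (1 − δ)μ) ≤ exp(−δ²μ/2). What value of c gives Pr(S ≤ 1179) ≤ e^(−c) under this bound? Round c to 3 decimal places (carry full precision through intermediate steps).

33.274

Write 1179 = (1 − δ)μ, so δ = 1 − 1179/1494.35 = 0.2110282…
Then the exponent is δ²μ/2 = (μ − 1179)²/(2μ) = 33.273872.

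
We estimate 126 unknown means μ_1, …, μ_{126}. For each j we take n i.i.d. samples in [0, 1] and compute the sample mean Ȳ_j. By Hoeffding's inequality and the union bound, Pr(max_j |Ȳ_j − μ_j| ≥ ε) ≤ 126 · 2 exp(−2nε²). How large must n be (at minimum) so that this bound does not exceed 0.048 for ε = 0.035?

Need 2·126·exp(−2nε²) ≤ 0.048, i.e. exp(−2nε²) ≤ 0.048/252.
So 2nε² ≥ ln(252/0.048) = 8.565983.
Hence n ≥ 8.565983/(2·0.035²) = 3496.320.
The smallest integer n is 3497.

3497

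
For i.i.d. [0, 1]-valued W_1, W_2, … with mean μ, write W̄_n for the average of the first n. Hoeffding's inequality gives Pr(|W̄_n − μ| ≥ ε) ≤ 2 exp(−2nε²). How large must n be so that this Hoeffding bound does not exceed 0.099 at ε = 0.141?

76

Require 2·exp(−2nε²) ≤ 0.099, i.e. 2nε² ≥ ln(2/0.099) = 3.005783.
So n ≥ 3.005783 / (2·0.141²) = 75.594.
The smallest integer n is 76.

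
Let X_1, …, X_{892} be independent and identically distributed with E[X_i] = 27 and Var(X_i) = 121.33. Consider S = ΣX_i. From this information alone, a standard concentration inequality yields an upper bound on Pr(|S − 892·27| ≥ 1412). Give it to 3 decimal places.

0.054

With mean and variance of each term known, Chebyshev's inequality bounds the deviation of the sum (or sample mean).
Var(S) = n·Var(X_i) = 892·121.33 = 108226.36.
Chebyshev: Pr(|S − 892·27| ≥ 1412) ≤ Var(S)/1412² = 108226.36/1993744 = 0.0543.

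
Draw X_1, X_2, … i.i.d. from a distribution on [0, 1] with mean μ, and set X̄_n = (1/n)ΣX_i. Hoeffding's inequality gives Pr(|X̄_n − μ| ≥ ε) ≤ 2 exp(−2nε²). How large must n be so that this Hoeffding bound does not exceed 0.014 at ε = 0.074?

454

Require 2·exp(−2nε²) ≤ 0.014, i.e. 2nε² ≥ ln(2/0.014) = 4.961845.
So n ≥ 4.961845 / (2·0.074²) = 453.054.
The smallest integer n is 454.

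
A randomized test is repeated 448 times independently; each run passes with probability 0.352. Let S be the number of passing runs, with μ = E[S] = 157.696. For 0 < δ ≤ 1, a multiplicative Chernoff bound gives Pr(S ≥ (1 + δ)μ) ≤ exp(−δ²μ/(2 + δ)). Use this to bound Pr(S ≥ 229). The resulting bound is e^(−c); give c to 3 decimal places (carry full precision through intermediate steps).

Write 229 = (1 + δ)μ, so δ = 229/157.696 − 1 = 0.4521611…
Then the exponent is δ²μ/(2 + δ) = (229 − μ)² / (μ·(2 + δ)) = 13.147952.

13.148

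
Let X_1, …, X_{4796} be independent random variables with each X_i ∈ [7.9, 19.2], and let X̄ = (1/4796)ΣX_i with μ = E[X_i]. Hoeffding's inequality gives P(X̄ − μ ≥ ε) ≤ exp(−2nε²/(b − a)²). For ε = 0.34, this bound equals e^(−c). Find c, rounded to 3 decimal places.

8.684

c = 2nε²/(b − a)² = 2·4796·0.34² / 11.3² = 8.6838.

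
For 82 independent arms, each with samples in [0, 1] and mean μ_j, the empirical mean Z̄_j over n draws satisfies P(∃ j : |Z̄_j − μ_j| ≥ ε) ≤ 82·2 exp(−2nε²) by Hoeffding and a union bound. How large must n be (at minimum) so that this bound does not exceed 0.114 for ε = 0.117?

Need 2·82·exp(−2nε²) ≤ 0.114, i.e. exp(−2nε²) ≤ 0.114/164.
So 2nε² ≥ ln(164/0.114) = 7.271423.
Hence n ≥ 7.271423/(2·0.117²) = 265.594.
The smallest integer n is 266.

266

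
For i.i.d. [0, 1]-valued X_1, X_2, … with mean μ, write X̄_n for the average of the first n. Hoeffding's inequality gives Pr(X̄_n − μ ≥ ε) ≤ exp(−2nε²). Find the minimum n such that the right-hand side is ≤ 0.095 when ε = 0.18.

37

Require exp(−2nε²) ≤ 0.095, i.e. 2nε² ≥ ln(1/0.095) = 2.353878.
So n ≥ 2.353878 / (2·0.18²) = 36.325.
The smallest integer n is 37.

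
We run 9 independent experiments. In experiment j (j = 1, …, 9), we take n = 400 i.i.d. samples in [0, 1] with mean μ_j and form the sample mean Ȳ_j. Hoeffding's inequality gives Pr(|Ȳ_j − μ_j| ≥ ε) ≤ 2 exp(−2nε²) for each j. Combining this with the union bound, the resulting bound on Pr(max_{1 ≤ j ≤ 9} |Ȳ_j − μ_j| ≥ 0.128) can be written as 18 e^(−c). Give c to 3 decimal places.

13.107

Union bound over the 9 events: Pr(max_{1 ≤ j ≤ 9} |Ȳ_j − μ_j| ≥ 0.128) ≤ 9·2·exp(−2nε²) = 18 exp(−2·400·0.128²).
So c = 2·400·0.128² = 13.1072.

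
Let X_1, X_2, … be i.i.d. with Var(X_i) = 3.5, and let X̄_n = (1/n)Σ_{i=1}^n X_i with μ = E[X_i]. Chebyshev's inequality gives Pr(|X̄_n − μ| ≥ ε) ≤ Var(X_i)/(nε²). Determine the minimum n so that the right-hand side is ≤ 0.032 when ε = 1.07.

Require 3.5/(n·1.07²) ≤ 0.032, i.e. n ≥ 3.5/(0.032·1.07²) = 95.532.
The smallest integer n is 96.

96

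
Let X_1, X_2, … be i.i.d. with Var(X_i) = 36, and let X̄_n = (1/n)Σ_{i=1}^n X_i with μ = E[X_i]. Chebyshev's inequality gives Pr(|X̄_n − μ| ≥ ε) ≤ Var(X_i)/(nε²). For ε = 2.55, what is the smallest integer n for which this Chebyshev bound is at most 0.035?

Require 36/(n·2.55²) ≤ 0.035, i.e. n ≥ 36/(0.035·2.55²) = 158.181.
The smallest integer n is 159.

159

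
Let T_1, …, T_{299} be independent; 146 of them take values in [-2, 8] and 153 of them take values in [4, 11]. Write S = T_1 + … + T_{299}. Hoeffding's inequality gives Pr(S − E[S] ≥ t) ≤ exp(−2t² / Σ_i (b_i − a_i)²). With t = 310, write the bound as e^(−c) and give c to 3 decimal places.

Σ(b_i − a_i)² = 146·10² + 153·7² = 22097.
c = 2t² / 22097 = 2·310² / 22097 = 8.6980.

8.698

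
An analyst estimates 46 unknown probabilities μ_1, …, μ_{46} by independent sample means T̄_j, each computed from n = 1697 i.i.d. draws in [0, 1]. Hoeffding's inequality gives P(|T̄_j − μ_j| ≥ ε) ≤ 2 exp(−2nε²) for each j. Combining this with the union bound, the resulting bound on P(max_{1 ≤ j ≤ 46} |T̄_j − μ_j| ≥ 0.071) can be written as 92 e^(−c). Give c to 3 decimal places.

Union bound over the 46 events: P(max_{1 ≤ j ≤ 46} |T̄_j − μ_j| ≥ 0.071) ≤ 46·2·exp(−2nε²) = 92 exp(−2·1697·0.071²).
So c = 2·1697·0.071² = 17.1092.

17.109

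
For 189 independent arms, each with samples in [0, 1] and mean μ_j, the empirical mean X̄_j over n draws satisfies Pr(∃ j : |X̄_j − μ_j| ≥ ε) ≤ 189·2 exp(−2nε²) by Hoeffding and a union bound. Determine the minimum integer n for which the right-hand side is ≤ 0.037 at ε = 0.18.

Need 2·189·exp(−2nε²) ≤ 0.037, i.e. exp(−2nε²) ≤ 0.037/378.
So 2nε² ≥ ln(378/0.037) = 9.231732.
Hence n ≥ 9.231732/(2·0.18²) = 142.465.
The smallest integer n is 143.

143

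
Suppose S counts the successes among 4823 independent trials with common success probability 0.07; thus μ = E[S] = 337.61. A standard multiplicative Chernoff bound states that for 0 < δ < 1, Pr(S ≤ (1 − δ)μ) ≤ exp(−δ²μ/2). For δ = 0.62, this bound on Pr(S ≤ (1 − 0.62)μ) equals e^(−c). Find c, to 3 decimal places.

c = δ²μ/2 = 0.62²·337.61/2 = 64.8886.

64.889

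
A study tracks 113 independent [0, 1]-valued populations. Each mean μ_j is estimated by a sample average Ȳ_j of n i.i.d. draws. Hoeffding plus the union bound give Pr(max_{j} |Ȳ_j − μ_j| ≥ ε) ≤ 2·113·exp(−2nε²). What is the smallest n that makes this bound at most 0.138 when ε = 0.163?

Need 2·113·exp(−2nε²) ≤ 0.138, i.e. exp(−2nε²) ≤ 0.138/226.
So 2nε² ≥ ln(226/0.138) = 7.401037.
Hence n ≥ 7.401037/(2·0.163²) = 139.280.
The smallest integer n is 140.

140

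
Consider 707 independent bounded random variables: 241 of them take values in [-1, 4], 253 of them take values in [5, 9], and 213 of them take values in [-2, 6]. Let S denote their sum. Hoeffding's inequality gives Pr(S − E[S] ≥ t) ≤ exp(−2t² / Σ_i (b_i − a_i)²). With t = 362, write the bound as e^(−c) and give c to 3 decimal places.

Σ(b_i − a_i)² = 241·5² + 253·4² + 213·8² = 23705.
c = 2t² / 23705 = 2·362² / 23705 = 11.0562.

11.056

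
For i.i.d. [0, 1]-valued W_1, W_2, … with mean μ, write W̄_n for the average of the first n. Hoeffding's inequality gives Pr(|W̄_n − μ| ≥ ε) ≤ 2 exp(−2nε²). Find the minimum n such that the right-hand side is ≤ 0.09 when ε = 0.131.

Require 2·exp(−2nε²) ≤ 0.09, i.e. 2nε² ≥ ln(2/0.09) = 3.101093.
So n ≥ 3.101093 / (2·0.131²) = 90.353.
The smallest integer n is 91.

91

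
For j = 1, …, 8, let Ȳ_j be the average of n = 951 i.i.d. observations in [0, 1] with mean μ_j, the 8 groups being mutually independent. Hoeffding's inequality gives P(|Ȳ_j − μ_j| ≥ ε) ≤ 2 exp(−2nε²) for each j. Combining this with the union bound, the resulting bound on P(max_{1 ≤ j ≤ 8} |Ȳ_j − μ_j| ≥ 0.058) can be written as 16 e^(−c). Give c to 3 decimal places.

Union bound over the 8 events: P(max_{1 ≤ j ≤ 8} |Ȳ_j − μ_j| ≥ 0.058) ≤ 8·2·exp(−2nε²) = 16 exp(−2·951·0.058²).
So c = 2·951·0.058² = 6.3983.

6.398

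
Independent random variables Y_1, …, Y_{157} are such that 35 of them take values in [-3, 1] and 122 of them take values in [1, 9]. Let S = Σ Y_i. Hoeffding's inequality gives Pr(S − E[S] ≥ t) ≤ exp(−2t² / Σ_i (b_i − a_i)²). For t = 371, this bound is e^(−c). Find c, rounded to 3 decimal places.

32.897

Σ(b_i − a_i)² = 35·4² + 122·8² = 8368.
c = 2t² / 8368 = 2·371² / 8368 = 32.8970.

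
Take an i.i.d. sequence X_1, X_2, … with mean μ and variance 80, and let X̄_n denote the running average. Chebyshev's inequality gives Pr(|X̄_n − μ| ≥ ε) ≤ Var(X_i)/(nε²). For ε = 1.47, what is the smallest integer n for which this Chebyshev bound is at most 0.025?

Require 80/(n·1.47²) ≤ 0.025, i.e. n ≥ 80/(0.025·1.47²) = 1480.864.
The smallest integer n is 1481.

1481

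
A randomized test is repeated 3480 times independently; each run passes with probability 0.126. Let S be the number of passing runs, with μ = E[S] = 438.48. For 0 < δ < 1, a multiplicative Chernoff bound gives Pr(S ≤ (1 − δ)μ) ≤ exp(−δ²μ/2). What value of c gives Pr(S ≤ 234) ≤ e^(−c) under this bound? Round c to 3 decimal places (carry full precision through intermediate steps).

Write 234 = (1 − δ)μ, so δ = 1 − 234/438.48 = 0.4663383…
Then the exponent is δ²μ/2 = (μ − 234)²/(2μ) = 47.678424.

47.678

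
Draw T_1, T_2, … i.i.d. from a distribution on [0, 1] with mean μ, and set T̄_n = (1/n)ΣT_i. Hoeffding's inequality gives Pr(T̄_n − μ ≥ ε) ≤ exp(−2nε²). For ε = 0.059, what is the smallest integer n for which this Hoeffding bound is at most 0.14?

283

Require exp(−2nε²) ≤ 0.14, i.e. 2nε² ≥ ln(1/0.14) = 1.966113.
So n ≥ 1.966113 / (2·0.059²) = 282.406.
The smallest integer n is 283.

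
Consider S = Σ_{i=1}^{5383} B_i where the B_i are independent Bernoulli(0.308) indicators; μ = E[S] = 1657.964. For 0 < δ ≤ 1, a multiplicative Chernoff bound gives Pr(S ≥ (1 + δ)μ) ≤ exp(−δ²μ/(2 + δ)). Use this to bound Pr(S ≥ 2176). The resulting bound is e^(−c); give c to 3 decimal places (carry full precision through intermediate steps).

Write 2176 = (1 + δ)μ, so δ = 2176/1657.964 − 1 = 0.3124531…
Then the exponent is δ²μ/(2 + δ) = (2176 − μ)² / (μ·(2 + δ)) = 69.995779.

69.996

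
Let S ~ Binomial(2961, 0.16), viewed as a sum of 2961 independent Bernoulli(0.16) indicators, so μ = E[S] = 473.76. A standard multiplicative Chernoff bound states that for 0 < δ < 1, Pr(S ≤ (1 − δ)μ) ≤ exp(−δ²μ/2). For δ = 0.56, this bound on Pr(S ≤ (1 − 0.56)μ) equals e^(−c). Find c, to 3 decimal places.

74.286

c = δ²μ/2 = 0.56²·473.76/2 = 74.2856.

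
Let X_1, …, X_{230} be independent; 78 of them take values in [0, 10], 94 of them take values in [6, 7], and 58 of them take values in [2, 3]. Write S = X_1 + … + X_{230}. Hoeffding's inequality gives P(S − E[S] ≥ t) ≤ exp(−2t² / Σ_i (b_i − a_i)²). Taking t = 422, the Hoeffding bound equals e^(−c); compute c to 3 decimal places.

Σ(b_i − a_i)² = 78·10² + 94·1² + 58·1² = 7952.
c = 2t² / 7952 = 2·422² / 7952 = 44.7897.

44.790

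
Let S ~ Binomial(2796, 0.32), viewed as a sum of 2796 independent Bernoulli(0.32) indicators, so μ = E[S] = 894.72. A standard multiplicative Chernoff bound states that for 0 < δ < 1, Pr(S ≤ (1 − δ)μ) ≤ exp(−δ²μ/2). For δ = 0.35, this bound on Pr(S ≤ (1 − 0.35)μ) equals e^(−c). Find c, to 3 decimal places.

54.802

c = δ²μ/2 = 0.35²·894.72/2 = 54.8016.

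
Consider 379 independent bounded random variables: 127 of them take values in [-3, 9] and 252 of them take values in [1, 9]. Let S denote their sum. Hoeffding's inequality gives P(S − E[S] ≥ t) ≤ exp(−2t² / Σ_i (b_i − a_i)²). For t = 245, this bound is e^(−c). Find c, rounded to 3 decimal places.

3.488

Σ(b_i − a_i)² = 127·12² + 252·8² = 34416.
c = 2t² / 34416 = 2·245² / 34416 = 3.4882.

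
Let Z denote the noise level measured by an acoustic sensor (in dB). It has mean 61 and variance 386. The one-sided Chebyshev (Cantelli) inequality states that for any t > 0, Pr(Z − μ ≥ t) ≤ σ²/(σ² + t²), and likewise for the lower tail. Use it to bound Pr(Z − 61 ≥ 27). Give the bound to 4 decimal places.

Here σ² = 386 and t = 27, so σ² + t² = 1115.
Cantelli's bound: 386/1115 = 0.3462.

0.3462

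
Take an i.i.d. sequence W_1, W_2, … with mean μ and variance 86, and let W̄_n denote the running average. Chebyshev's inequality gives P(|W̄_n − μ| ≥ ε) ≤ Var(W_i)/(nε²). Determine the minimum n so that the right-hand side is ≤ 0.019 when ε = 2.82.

570

Require 86/(n·2.82²) ≤ 0.019, i.e. n ≥ 86/(0.019·2.82²) = 569.176.
The smallest integer n is 570.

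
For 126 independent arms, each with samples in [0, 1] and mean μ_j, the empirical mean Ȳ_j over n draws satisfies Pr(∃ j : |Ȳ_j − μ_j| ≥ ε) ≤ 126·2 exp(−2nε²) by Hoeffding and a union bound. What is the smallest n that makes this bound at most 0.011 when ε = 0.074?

Need 2·126·exp(−2nε²) ≤ 0.011, i.e. exp(−2nε²) ≤ 0.011/252.
So 2nε² ≥ ln(252/0.011) = 10.039289.
Hence n ≥ 10.039289/(2·0.074²) = 916.663.
The smallest integer n is 917.

917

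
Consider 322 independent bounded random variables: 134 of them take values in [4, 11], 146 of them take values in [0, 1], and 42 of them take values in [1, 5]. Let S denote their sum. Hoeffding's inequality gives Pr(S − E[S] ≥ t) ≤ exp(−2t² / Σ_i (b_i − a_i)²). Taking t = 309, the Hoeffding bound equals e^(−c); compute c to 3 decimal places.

25.862

Σ(b_i − a_i)² = 134·7² + 146·1² + 42·4² = 7384.
c = 2t² / 7384 = 2·309² / 7384 = 25.8616.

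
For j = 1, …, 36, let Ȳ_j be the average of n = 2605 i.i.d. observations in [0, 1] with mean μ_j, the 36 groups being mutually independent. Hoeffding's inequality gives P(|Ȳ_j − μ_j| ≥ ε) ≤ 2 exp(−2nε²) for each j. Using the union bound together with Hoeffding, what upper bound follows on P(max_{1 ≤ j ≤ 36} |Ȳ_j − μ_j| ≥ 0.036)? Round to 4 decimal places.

0.0841

Per-experiment Hoeffding bound: 2·exp(−2·2605·0.036²) = 2·exp(−6.75216) = 0.0023367.
Union bound over 36 events: 36·0.0023367 = 0.08412.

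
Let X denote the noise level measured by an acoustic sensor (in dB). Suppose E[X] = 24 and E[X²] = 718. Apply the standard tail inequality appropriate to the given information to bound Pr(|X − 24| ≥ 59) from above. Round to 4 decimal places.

0.0408

The first two moments determine the variance, so Chebyshev's inequality is the sharpest standard bound available.
Var(X) = E[X²] − (E[X])² = 718 − 576 = 142.
Chebyshev's inequality: Pr(|X − μ| ≥ t) ≤ Var(X)/t² = 142/3481 = 0.0408.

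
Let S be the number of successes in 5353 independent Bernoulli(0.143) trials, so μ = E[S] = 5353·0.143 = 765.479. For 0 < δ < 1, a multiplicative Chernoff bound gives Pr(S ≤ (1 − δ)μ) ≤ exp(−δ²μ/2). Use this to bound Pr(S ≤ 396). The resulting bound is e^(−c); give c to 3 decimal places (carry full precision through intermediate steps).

89.169

Write 396 = (1 − δ)μ, so δ = 1 − 396/765.479 = 0.4826769…
Then the exponent is δ²μ/2 = (μ − 396)²/(2μ) = 89.169482.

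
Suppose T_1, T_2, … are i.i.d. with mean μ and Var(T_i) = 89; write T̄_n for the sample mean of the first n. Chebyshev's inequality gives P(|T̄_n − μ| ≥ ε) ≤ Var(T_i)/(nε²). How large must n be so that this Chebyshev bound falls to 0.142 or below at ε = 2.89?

76

Require 89/(n·2.89²) ≤ 0.142, i.e. n ≥ 89/(0.142·2.89²) = 75.042.
The smallest integer n is 76.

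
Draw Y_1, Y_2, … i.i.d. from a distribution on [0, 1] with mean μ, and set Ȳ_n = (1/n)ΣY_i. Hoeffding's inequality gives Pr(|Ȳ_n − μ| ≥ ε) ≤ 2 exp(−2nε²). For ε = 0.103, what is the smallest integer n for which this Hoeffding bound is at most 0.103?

140

Require 2·exp(−2nε²) ≤ 0.103, i.e. 2nε² ≥ ln(2/0.103) = 2.966173.
So n ≥ 2.966173 / (2·0.103²) = 139.795.
The smallest integer n is 140.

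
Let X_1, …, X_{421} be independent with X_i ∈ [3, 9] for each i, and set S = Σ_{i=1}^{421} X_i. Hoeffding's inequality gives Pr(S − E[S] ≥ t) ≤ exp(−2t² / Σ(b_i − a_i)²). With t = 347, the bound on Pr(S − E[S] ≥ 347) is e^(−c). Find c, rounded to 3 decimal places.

15.889

Σ(b_i − a_i)² = 421·(6)² = 15156.
c = 2t²/15156 = 2·347²/15156 = 15.8893.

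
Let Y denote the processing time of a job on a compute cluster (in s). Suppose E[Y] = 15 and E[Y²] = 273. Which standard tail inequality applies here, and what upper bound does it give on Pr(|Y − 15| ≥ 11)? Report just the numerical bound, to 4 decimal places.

0.3967

The first two moments determine the variance, so Chebyshev's inequality is the sharpest standard bound available.
Var(Y) = E[Y²] − (E[Y])² = 273 − 225 = 48.
Chebyshev's inequality: Pr(|Y − μ| ≥ t) ≤ Var(Y)/t² = 48/121 = 0.3967.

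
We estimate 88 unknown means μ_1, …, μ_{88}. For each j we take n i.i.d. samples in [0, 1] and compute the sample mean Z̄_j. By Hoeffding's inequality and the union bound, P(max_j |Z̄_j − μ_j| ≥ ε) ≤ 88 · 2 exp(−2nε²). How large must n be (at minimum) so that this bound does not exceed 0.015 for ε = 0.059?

1346

Need 2·88·exp(−2nε²) ≤ 0.015, i.e. exp(−2nε²) ≤ 0.015/176.
So 2nε² ≥ ln(176/0.015) = 9.370189.
Hence n ≥ 9.370189/(2·0.059²) = 1345.905.
The smallest integer n is 1346.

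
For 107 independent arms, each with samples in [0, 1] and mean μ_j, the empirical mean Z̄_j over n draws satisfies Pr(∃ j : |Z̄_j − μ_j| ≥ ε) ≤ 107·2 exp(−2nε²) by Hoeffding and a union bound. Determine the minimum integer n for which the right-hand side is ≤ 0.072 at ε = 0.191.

110

Need 2·107·exp(−2nε²) ≤ 0.072, i.e. exp(−2nε²) ≤ 0.072/214.
So 2nε² ≥ ln(214/0.072) = 7.997065.
Hence n ≥ 7.997065/(2·0.191²) = 109.606.
The smallest integer n is 110.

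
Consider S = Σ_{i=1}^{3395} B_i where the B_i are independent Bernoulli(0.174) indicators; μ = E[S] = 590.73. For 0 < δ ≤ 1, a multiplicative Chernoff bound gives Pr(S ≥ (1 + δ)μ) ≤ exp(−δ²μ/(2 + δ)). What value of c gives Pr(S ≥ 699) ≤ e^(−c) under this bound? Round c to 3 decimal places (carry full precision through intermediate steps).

9.089

Write 699 = (1 + δ)μ, so δ = 699/590.73 − 1 = 0.1832817…
Then the exponent is δ²μ/(2 + δ) = (699 − μ)² / (μ·(2 + δ)) = 9.089029.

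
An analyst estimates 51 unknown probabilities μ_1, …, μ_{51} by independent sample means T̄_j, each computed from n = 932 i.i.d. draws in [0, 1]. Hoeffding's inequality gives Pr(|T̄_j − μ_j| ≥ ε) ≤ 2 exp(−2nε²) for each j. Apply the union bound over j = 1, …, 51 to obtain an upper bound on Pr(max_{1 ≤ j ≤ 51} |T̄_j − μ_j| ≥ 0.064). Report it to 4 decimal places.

Per-experiment Hoeffding bound: 2·exp(−2·932·0.064²) = 2·exp(−7.63494) = 0.00096653.
Union bound over 51 events: 51·0.00096653 = 0.04929.

0.0493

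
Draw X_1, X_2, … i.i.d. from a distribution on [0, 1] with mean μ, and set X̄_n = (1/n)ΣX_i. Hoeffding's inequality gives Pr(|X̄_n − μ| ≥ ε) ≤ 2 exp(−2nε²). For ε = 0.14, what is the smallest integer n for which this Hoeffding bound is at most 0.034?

104

Require 2·exp(−2nε²) ≤ 0.034, i.e. 2nε² ≥ ln(2/0.034) = 4.074542.
So n ≥ 4.074542 / (2·0.14²) = 103.942.
The smallest integer n is 104.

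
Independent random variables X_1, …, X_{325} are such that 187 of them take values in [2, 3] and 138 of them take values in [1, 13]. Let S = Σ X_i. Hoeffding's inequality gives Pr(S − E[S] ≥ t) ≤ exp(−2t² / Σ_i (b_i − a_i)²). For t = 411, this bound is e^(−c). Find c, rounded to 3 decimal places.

Σ(b_i − a_i)² = 187·1² + 138·12² = 20059.
c = 2t² / 20059 = 2·411² / 20059 = 16.8424.

16.842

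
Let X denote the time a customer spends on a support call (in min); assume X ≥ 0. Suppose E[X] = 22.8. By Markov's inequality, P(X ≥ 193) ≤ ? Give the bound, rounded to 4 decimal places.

0.1181

Markov's inequality: for a non-negative random variable, P(X ≥ a) ≤ E[X]/a.
Here E[X] = 22.8 and a = 193, so the bound is 22.8/193 = 0.1181.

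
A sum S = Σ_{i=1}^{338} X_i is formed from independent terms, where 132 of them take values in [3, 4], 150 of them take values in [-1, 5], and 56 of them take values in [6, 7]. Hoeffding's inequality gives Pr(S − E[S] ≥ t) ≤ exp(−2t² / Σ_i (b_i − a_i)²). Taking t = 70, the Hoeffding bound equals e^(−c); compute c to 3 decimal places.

Σ(b_i − a_i)² = 132·1² + 150·6² + 56·1² = 5588.
c = 2t² / 5588 = 2·70² / 5588 = 1.7538.

1.754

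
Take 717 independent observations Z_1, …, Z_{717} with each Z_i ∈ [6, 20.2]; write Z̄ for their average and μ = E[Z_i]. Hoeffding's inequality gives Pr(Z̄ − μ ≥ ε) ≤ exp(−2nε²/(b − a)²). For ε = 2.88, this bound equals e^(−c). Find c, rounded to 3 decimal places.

58.987

c = 2nε²/(b − a)² = 2·717·2.88² / 14.2² = 58.9872.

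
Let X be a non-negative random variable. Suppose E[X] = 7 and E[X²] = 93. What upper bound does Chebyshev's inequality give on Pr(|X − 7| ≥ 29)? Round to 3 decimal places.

Var(X) = E[X²] − (E[X])² = 93 − 49 = 44.
Chebyshev's inequality: Pr(|X − μ| ≥ t) ≤ Var(X)/t² = 44/841 = 0.0523.

0.052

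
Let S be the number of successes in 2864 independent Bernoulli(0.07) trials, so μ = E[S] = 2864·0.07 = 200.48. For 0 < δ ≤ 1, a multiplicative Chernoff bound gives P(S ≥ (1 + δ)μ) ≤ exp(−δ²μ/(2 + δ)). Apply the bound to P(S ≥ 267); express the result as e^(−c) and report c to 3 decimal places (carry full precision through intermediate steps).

9.465

Write 267 = (1 + δ)μ, so δ = 267/200.48 − 1 = 0.3318037…
Then the exponent is δ²μ/(2 + δ) = (267 − μ)² / (μ·(2 + δ)) = 9.465454.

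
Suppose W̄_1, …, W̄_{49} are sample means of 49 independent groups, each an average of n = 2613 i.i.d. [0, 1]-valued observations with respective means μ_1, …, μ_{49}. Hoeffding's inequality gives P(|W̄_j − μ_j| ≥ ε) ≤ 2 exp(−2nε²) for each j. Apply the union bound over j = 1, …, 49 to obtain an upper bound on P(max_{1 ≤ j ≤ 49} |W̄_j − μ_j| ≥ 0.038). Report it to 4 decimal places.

0.0517

Per-experiment Hoeffding bound: 2·exp(−2·2613·0.038²) = 2·exp(−7.54634) = 0.0010561.
Union bound over 49 events: 49·0.0010561 = 0.05175.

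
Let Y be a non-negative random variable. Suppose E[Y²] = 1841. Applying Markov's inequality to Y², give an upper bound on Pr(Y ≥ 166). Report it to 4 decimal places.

Since Y ≥ 0, the event {Y ≥ 166} is the same as {Y² ≥ 27556}.
Markov's inequality applied to Y² gives Pr(Y² ≥ 27556) ≤ E[Y²]/27556 = 1841/27556 = 0.0668.

0.0668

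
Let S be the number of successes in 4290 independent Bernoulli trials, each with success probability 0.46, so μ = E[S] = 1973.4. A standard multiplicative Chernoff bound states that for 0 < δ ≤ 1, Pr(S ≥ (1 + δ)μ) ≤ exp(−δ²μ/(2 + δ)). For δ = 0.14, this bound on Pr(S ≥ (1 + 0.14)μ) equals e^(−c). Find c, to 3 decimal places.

18.074

c = δ²μ/(2 + δ) = 0.14²·1973.4/(2 + 0.14) = 18.0741.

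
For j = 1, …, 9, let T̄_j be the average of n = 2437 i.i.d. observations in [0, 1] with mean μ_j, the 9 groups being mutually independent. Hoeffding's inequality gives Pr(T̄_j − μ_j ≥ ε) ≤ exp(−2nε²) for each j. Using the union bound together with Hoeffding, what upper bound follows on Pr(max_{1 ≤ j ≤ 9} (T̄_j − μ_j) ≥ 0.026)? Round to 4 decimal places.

Per-experiment Hoeffding bound: exp(−2·2437·0.026²) = exp(−3.29482) = 0.037075.
Union bound over 9 events: 9·0.037075 = 0.33367.

0.3337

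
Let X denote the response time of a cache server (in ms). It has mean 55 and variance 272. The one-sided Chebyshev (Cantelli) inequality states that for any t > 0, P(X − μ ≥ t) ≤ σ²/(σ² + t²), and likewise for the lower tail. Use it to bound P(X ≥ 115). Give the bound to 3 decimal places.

0.070

Here σ² = 272 and t = 60, so σ² + t² = 3872.
Cantelli's bound: 272/3872 = 0.0702.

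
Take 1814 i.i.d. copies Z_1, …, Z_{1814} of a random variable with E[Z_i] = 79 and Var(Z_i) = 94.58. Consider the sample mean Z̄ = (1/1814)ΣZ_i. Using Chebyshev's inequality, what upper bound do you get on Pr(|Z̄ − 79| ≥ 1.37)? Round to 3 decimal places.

0.028

Var(Z̄) = Var(Z_i)/n = 94.58/1814 = 0.052139.
Chebyshev: Pr(|Z̄ − 79| ≥ 1.37) ≤ Var(Z̄)/(1.37)² = 94.58/(1814·1.37²) = 0.0278.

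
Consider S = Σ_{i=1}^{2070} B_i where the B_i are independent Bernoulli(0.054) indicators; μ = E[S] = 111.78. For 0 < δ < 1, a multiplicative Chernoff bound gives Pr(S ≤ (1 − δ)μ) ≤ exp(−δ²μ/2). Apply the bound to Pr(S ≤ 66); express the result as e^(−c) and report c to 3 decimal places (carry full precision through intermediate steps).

Write 66 = (1 − δ)μ, so δ = 1 − 66/111.78 = 0.4095545…
Then the exponent is δ²μ/2 = (μ − 66)²/(2μ) = 9.374702.

9.375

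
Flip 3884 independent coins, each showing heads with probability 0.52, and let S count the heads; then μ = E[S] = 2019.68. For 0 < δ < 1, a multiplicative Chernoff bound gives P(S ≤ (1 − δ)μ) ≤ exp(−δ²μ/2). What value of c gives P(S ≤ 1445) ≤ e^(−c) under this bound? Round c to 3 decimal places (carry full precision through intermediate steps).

Write 1445 = (1 − δ)μ, so δ = 1 − 1445/2019.68 = 0.2845401…
Then the exponent is δ²μ/2 = (μ − 1445)²/(2μ) = 81.759760.

81.760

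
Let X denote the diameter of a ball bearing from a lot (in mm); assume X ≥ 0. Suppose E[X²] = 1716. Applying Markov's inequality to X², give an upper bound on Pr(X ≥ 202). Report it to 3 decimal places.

0.042

Since X ≥ 0, the event {X ≥ 202} is the same as {X² ≥ 40804}.
Markov's inequality applied to X² gives Pr(X² ≥ 40804) ≤ E[X²]/40804 = 1716/40804 = 0.0421.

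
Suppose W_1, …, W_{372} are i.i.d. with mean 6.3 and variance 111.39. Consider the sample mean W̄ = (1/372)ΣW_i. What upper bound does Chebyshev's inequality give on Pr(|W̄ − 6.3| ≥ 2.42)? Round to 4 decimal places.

Var(W̄) = Var(W_i)/n = 111.39/372 = 0.29944.
Chebyshev: Pr(|W̄ − 6.3| ≥ 2.42) ≤ Var(W̄)/(2.42)² = 111.39/(372·2.42²) = 0.0511.

0.0511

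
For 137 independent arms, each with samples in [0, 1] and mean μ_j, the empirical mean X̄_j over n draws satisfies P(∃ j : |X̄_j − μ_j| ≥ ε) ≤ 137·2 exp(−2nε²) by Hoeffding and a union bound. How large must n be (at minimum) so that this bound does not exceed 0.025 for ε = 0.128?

Need 2·137·exp(−2nε²) ≤ 0.025, i.e. exp(−2nε²) ≤ 0.025/274.
So 2nε² ≥ ln(274/0.025) = 9.302008.
Hence n ≥ 9.302008/(2·0.128²) = 283.875.
The smallest integer n is 284.

284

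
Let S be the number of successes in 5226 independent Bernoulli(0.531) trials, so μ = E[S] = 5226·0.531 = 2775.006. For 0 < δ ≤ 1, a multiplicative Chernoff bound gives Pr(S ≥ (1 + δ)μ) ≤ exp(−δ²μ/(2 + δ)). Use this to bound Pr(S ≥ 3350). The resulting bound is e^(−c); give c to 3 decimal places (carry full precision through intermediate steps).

Write 3350 = (1 + δ)μ, so δ = 3350/2775.006 − 1 = 0.2072046…
Then the exponent is δ²μ/(2 + δ) = (3350 − μ)² / (μ·(2 + δ)) = 53.978412.

53.978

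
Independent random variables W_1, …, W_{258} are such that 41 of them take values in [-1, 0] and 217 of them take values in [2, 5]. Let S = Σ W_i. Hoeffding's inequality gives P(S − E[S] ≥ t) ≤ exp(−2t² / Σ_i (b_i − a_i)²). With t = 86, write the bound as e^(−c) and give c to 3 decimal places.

7.418

Σ(b_i − a_i)² = 41·1² + 217·3² = 1994.
c = 2t² / 1994 = 2·86² / 1994 = 7.4183.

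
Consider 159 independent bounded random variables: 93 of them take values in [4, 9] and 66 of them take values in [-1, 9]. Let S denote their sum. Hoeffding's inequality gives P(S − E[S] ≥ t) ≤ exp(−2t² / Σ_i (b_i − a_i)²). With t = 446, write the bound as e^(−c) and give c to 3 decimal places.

44.575

Σ(b_i − a_i)² = 93·5² + 66·10² = 8925.
c = 2t² / 8925 = 2·446² / 8925 = 44.5750.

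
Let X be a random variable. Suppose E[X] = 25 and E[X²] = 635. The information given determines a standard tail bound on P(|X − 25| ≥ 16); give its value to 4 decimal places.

0.0391

The first two moments determine the variance, so Chebyshev's inequality is the sharpest standard bound available.
Var(X) = E[X²] − (E[X])² = 635 − 625 = 10.
Chebyshev's inequality: P(|X − μ| ≥ t) ≤ Var(X)/t² = 10/256 = 0.0391.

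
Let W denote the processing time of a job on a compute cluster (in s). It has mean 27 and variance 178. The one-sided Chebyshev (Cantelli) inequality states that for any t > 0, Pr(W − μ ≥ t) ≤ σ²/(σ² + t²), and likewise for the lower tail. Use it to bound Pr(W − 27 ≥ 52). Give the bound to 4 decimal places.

Here σ² = 178 and t = 52, so σ² + t² = 2882.
Cantelli's bound: 178/2882 = 0.0618.

0.0618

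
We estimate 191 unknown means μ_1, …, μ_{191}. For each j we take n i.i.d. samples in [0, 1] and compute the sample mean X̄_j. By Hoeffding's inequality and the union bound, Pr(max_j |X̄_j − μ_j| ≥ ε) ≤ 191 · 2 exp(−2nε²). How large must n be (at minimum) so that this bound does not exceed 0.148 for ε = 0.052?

1453

Need 2·191·exp(−2nε²) ≤ 0.148, i.e. exp(−2nε²) ≤ 0.148/382.
So 2nε² ≥ ln(382/0.148) = 7.855964.
Hence n ≥ 7.855964/(2·0.052²) = 1452.656.
The smallest integer n is 1453.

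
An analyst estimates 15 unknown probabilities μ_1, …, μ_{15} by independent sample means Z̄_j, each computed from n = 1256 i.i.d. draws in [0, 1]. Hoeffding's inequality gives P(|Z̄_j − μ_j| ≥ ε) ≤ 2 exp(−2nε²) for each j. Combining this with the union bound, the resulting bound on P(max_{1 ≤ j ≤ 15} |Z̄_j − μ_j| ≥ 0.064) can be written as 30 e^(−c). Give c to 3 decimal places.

Union bound over the 15 events: P(max_{1 ≤ j ≤ 15} |Z̄_j − μ_j| ≥ 0.064) ≤ 15·2·exp(−2nε²) = 30 exp(−2·1256·0.064²).
So c = 2·1256·0.064² = 10.2892.

10.289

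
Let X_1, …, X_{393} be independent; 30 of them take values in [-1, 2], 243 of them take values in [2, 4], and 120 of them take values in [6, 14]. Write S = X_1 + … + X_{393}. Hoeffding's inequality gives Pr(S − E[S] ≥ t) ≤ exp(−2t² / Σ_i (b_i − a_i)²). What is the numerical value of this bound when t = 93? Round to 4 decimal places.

Σ(b_i − a_i)² = 30·3² + 243·2² + 120·8² = 8922.
Exponent = 2·93² / 8922 = 1.93880.
Bound = exp(−1.93880) = 0.14388.

0.1439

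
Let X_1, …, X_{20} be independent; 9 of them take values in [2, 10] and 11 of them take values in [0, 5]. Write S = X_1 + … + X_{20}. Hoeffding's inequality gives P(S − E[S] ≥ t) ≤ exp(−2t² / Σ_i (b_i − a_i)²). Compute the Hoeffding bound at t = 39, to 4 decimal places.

Σ(b_i − a_i)² = 9·8² + 11·5² = 851.
Exponent = 2·39² / 851 = 3.57462.
Bound = exp(−3.57462) = 0.02803.

0.0280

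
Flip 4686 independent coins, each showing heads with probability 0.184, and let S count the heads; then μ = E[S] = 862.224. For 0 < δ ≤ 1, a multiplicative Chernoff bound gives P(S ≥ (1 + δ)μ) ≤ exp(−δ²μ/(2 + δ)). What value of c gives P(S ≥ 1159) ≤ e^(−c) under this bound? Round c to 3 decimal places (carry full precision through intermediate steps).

Write 1159 = (1 + δ)μ, so δ = 1159/862.224 − 1 = 0.3441983…
Then the exponent is δ²μ/(2 + δ) = (1159 − μ)² / (μ·(2 + δ)) = 43.575573.

43.576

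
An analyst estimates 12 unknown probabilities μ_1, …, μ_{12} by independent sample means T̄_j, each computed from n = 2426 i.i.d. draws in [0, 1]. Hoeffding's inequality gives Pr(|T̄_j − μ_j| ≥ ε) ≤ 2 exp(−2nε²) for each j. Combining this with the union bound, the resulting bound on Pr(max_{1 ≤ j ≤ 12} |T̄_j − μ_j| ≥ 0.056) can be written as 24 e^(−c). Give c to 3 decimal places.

Union bound over the 12 events: Pr(max_{1 ≤ j ≤ 12} |T̄_j − μ_j| ≥ 0.056) ≤ 12·2·exp(−2nε²) = 24 exp(−2·2426·0.056²).
So c = 2·2426·0.056² = 15.2159.

15.216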